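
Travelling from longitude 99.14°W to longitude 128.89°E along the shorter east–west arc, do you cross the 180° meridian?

Naïve |128.89 − -99.14| = 228.03° > 180°, so the shorter arc goes the other way round — across 180°.
Signed shortest Δλ = ((128.89 − -99.14 + 180) mod 360) − 180 = -131.97°.
Going west by 131.97° from -99.14° passes through 180° before reaching +128.89°.

Yes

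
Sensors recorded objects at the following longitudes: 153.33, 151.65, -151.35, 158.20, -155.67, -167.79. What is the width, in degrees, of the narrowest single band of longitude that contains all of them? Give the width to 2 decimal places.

Sort the longitudes: -167.79°, -155.67°, -151.35°, +151.65°, +153.33°, +158.20°.
Eastward gaps between consecutive values (wrapping around): 12.12°, 4.32°, 303.00°, 1.68°, 4.87°, 34.01°.
Largest gap = 303.00° ⇒ minimal covering band is its complement: 360° − 303.00° = 57.00°.
Band runs from +151.65° eastward to -151.35°, crossing the antimeridian.

57.00°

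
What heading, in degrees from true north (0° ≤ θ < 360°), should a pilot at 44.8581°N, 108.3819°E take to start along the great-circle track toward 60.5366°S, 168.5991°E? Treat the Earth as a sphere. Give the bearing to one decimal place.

151.6°

Δλ = 168.5991 − 108.3819 = 60.2172°.
θ = atan2( sin Δλ · cos φ₂ , cos φ₁ · sin φ₂ − sin φ₁ · cos φ₂ · cos Δλ )
  = atan2(0.42690, -0.78951) = 151.599° → normalised to [0°, 360°): 151.599°.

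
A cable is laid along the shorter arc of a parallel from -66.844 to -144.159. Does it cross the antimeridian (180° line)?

No

Signed shortest Δλ = ((-144.159 − -66.844 + 180) mod 360) − 180 = -77.315°.
Going west by 77.315° from -66.844° reaches -144.159° without touching 180°.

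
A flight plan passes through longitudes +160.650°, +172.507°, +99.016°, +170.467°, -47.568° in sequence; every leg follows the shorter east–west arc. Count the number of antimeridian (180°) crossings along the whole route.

1

Leg 1: +160.650° → +172.507°, shortest Δλ = 11.857° (east) — does not cross 180°.
Leg 2: +172.507° → +99.016°, shortest Δλ = -73.491° (west) — does not cross 180°.
Leg 3: +99.016° → +170.467°, shortest Δλ = 71.451° (east) — does not cross 180°.
Leg 4: +170.467° → -47.568°, shortest Δλ = 141.965° (east) — crosses 180°.
Total crossings: 1.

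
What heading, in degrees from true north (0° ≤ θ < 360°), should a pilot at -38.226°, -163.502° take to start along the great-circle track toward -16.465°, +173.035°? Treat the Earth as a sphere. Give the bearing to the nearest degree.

310°

Δλ = 173.035 − -163.502 = 336.537°; wrapped into (−180°, 180°]: -23.463°.
θ = atan2( sin Δλ · cos φ₂ , cos φ₁ · sin φ₂ − sin φ₁ · cos φ₂ · cos Δλ )
  = atan2(-0.38183, 0.32167) = -49.888° → normalised to [0°, 360°): 310.112°.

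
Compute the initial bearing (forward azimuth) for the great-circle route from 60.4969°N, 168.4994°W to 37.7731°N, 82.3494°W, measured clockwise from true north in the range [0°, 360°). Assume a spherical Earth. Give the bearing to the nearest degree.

Δλ = -82.3494 − -168.4994 = 86.1500°.
θ = atan2( sin Δλ · cos φ₂ , cos φ₁ · sin φ₂ − sin φ₁ · cos φ₂ · cos Δλ )
  = atan2(0.78866, 0.25546) = 72.052° → normalised to [0°, 360°): 72.052°.

72°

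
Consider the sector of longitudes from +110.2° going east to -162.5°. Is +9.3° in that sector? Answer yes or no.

Band width going east from +110.2° to -162.5°: ((-162.5 − 110.2) mod 360) = 87.3°.
Offset of +9.3° east of the west edge: ((9.3 − 110.2) mod 360) = 259.1°.
259.1° > 87.3° ⇒ outside.

No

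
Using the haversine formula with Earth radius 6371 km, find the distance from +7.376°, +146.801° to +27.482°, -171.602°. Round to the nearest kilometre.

4912 km

Δλ = -171.602 − 146.801 = -318.403°; wrapped into (−180°, 180°]: 41.597°.
Δφ = 27.482 − 7.376 = 20.106°.
a = sin²(Δφ/2) + cos φ₁ · cos φ₂ · sin²(Δλ/2) = 0.141401.
c = 2·atan2(√a, √(1−a)) = 0.77102 rad → d = 6371·c ≈ 4912.19 km.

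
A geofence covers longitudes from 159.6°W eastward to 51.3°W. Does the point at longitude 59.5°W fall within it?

Band width going east from -159.6° to -51.3°: ((-51.3 − -159.6) mod 360) = 108.3°.
Offset of -59.5° east of the west edge: ((-59.5 − -159.6) mod 360) = 100.1°.
100.1° ≤ 108.3° ⇒ inside.

Yes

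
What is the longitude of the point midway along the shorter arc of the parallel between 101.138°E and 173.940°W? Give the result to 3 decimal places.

Signed shortest Δλ from +101.138° to -173.940° is +84.922°.
Midpoint longitude = +101.138° + (+84.922°)/2 = +101.138° + 42.461° = +143.599°.
(The naïve average (+101.138 + -173.940)/2 = -36.401° is on the wrong side of the globe.)

143.599°E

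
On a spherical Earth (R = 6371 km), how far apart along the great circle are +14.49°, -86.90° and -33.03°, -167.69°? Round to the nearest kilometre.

10049 km

Δλ = -167.69 − -86.90 = -80.79°.
Δφ = -33.03 − 14.49 = -47.52°.
a = sin²(Δφ/2) + cos φ₁ · cos φ₂ · sin²(Δλ/2) = 0.503233.
c = 2·atan2(√a, √(1−a)) = 1.57726 rad → d = 6371·c ≈ 10048.74 km.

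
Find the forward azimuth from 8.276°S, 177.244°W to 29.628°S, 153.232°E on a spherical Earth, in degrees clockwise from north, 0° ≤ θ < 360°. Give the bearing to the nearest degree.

228°

Δλ = 153.232 − -177.244 = 330.476°; wrapped into (−180°, 180°]: -29.524°.
θ = atan2( sin Δλ · cos φ₂ , cos φ₁ · sin φ₂ − sin φ₁ · cos φ₂ · cos Δλ )
  = atan2(-0.42836, -0.38034) = -131.602° → normalised to [0°, 360°): 228.398°.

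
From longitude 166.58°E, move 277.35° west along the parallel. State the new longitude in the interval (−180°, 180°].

Start at +166.58°; shift −277.35° → -110.77°.
-110.77° already lies in (−180°, 180°].

110.77°W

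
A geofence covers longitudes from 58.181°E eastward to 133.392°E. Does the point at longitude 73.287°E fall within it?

Band width going east from +58.181° to +133.392°: ((133.392 − 58.181) mod 360) = 75.211°.
Offset of +73.287° east of the west edge: ((73.287 − 58.181) mod 360) = 15.106°.
15.106° ≤ 75.211° ⇒ inside.

Yes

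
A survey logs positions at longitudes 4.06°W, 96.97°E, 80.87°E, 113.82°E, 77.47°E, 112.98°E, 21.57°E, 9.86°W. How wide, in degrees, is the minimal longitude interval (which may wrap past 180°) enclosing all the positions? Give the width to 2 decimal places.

123.68°

Sort the longitudes: -9.86°, -4.06°, +21.57°, +77.47°, +80.87°, +96.97°, +112.98°, +113.82°.
Eastward gaps between consecutive values (wrapping around): 5.80°, 25.63°, 55.90°, 3.40°, 16.10°, 16.01°, 0.84°, 236.32°.
Largest gap = 236.32° ⇒ minimal covering band is its complement: 360° − 236.32° = 123.68°.
Band runs from -9.86° eastward to +113.82°.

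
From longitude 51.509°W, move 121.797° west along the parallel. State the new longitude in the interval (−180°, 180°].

Start at -51.509°; shift −121.797° → -173.306°.
-173.306° already lies in (−180°, 180°].

173.306°W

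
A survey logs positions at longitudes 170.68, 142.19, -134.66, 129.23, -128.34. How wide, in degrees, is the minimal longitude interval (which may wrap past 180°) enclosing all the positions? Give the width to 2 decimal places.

102.43°

Sort the longitudes: -134.66°, -128.34°, +129.23°, +142.19°, +170.68°.
Eastward gaps between consecutive values (wrapping around): 6.32°, 257.57°, 12.96°, 28.49°, 54.66°.
Largest gap = 257.57° ⇒ minimal covering band is its complement: 360° − 257.57° = 102.43°.
Band runs from +129.23° eastward to -128.34°, crossing the antimeridian.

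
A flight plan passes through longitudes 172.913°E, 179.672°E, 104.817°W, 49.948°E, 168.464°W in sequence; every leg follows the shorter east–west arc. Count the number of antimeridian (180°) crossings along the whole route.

2

Leg 1: +172.913° → +179.672°, shortest Δλ = 6.759° (east) — does not cross 180°.
Leg 2: +179.672° → -104.817°, shortest Δλ = 75.511° (east) — crosses 180°.
Leg 3: -104.817° → +49.948°, shortest Δλ = 154.765° (east) — does not cross 180°.
Leg 4: +49.948° → -168.464°, shortest Δλ = 141.588° (east) — crosses 180°.
Total crossings: 2.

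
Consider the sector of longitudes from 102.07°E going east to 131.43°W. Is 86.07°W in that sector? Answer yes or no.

Band width going east from +102.07° to -131.43°: ((-131.43 − 102.07) mod 360) = 126.50°.
Offset of -86.07° east of the west edge: ((-86.07 − 102.07) mod 360) = 171.86°.
171.86° > 126.50° ⇒ outside.

No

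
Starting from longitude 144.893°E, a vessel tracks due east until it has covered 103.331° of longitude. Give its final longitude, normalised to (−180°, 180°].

Start at +144.893°; shift +103.331° → +248.224°.
+248.224° lies outside (−180°, 180°]; subtract 360° → -111.776°.

111.776°W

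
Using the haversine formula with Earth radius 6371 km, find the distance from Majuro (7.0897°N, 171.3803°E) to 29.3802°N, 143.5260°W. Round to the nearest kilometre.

Δλ = -143.5260 − 171.3803 = -314.9063°; wrapped into (−180°, 180°]: 45.0937°.
Δφ = 29.3802 − 7.0897 = 22.2905°.
a = sin²(Δφ/2) + cos φ₁ · cos φ₂ · sin²(Δλ/2) = 0.164500.
c = 2·atan2(√a, √(1−a)) = 0.83524 rad → d = 6371·c ≈ 5321.30 km.

5321 km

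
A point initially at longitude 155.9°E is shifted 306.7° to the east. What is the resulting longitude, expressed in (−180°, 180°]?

102.6°E

Start at +155.9°; shift +306.7° → +462.6°.
+462.6° lies outside (−180°, 180°]; subtract 360° → +102.6°.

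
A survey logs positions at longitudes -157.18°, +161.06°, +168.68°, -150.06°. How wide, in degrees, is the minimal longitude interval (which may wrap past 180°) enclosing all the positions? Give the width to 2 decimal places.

Sort the longitudes: -157.18°, -150.06°, +161.06°, +168.68°.
Eastward gaps between consecutive values (wrapping around): 7.12°, 311.12°, 7.62°, 34.14°.
Largest gap = 311.12° ⇒ minimal covering band is its complement: 360° − 311.12° = 48.88°.
Band runs from +161.06° eastward to -150.06°, crossing the antimeridian.

48.88°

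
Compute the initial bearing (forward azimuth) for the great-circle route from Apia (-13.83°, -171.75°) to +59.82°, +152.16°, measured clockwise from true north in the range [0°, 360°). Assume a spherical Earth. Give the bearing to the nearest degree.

342°

Δλ = 152.16 − -171.75 = 323.91°; wrapped into (−180°, 180°]: -36.09°.
θ = atan2( sin Δλ · cos φ₂ , cos φ₁ · sin φ₂ − sin φ₁ · cos φ₂ · cos Δλ )
  = atan2(-0.29613, 0.93650) = -17.547° → normalised to [0°, 360°): 342.453°.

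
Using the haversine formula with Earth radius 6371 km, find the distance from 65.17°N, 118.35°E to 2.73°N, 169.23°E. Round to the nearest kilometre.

Δλ = 169.23 − 118.35 = 50.88°.
Δφ = 2.73 − 65.17 = -62.44°.
a = sin²(Δφ/2) + cos φ₁ · cos φ₂ · sin²(Δλ/2) = 0.346061.
c = 2·atan2(√a, √(1−a)) = 1.25783 rad → d = 6371·c ≈ 8013.67 km.

8014 km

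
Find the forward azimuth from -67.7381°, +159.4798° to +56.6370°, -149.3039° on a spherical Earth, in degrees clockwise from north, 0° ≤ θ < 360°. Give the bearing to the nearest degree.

Δλ = -149.3039 − 159.4798 = -308.7837°; wrapped into (−180°, 180°]: 51.2163°.
θ = atan2( sin Δλ · cos φ₂ , cos φ₁ · sin φ₂ − sin φ₁ · cos φ₂ · cos Δλ )
  = atan2(0.42869, 0.63521) = 34.015° → normalised to [0°, 360°): 34.015°.

34°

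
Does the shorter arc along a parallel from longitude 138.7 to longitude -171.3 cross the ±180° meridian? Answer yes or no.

Naïve |-171.3 − 138.7| = 310.0° > 180°, so the shorter arc goes the other way round — across 180°.
Signed shortest Δλ = ((-171.3 − 138.7 + 180) mod 360) − 180 = 50.0°.
Going east by 50.0° from +138.7° passes through 180° before reaching -171.3°.

Yes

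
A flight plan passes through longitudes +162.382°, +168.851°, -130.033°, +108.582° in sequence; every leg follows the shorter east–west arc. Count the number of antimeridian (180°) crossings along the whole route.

Leg 1: +162.382° → +168.851°, shortest Δλ = 6.469° (east) — does not cross 180°.
Leg 2: +168.851° → -130.033°, shortest Δλ = 61.116° (east) — crosses 180°.
Leg 3: -130.033° → +108.582°, shortest Δλ = -121.385° (west) — crosses 180°.
Total crossings: 2.

2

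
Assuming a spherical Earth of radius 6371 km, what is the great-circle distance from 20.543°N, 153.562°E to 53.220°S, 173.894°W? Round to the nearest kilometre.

8779 km

Δλ = -173.894 − 153.562 = -327.456°; wrapped into (−180°, 180°]: 32.544°.
Δφ = -53.220 − 20.543 = -73.763°.
a = sin²(Δφ/2) + cos φ₁ · cos φ₂ · sin²(Δλ/2) = 0.404213.
c = 2·atan2(√a, √(1−a)) = 1.37803 rad → d = 6371·c ≈ 8779.43 km.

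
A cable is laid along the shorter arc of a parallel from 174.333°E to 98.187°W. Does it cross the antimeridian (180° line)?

Yes

Naïve |-98.187 − 174.333| = 272.52° > 180°, so the shorter arc goes the other way round — across 180°.
Signed shortest Δλ = ((-98.187 − 174.333 + 180) mod 360) − 180 = 87.48°.
Going east by 87.48° from +174.333° passes through 180° before reaching -98.187°.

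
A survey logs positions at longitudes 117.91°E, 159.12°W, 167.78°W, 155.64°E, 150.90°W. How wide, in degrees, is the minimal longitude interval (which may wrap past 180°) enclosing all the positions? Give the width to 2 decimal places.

91.19°

Sort the longitudes: -167.78°, -159.12°, -150.90°, +117.91°, +155.64°.
Eastward gaps between consecutive values (wrapping around): 8.66°, 8.22°, 268.81°, 37.73°, 36.58°.
Largest gap = 268.81° ⇒ minimal covering band is its complement: 360° − 268.81° = 91.19°.
Band runs from +117.91° eastward to -150.90°, crossing the antimeridian.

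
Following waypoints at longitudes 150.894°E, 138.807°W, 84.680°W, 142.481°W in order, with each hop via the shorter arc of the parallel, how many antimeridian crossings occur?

Leg 1: +150.894° → -138.807°, shortest Δλ = 70.299° (east) — crosses 180°.
Leg 2: -138.807° → -84.680°, shortest Δλ = 54.127° (east) — does not cross 180°.
Leg 3: -84.680° → -142.481°, shortest Δλ = -57.801° (west) — does not cross 180°.
Total crossings: 1.

1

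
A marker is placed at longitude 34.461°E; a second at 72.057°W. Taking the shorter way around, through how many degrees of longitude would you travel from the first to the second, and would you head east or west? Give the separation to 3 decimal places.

Raw difference: -72.057 − 34.461 = -106.518°.
Normalise into (−180°, 180°]: -106.518° stays -106.518°.
Negative ⇒ the second point lies to the west; separation 106.518°.

106.518° west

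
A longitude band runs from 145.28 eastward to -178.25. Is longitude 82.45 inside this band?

No

Band width going east from +145.28° to -178.25°: ((-178.25 − 145.28) mod 360) = 36.47°.
Offset of +82.45° east of the west edge: ((82.45 − 145.28) mod 360) = 297.17°.
297.17° > 36.47° ⇒ outside.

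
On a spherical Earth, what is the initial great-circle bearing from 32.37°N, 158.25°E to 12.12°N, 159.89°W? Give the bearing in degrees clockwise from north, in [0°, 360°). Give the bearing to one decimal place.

Δλ = -159.89 − 158.25 = -318.14°; wrapped into (−180°, 180°]: 41.86°.
θ = atan2( sin Δλ · cos φ₂ , cos φ₁ · sin φ₂ − sin φ₁ · cos φ₂ · cos Δλ )
  = atan2(0.65244, -0.21252) = 108.042° → normalised to [0°, 360°): 108.042°.

108.0°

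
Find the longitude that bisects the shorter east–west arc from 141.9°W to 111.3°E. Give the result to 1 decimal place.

164.7°E

Signed shortest Δλ from -141.9° to +111.3° is -106.8°.
Midpoint longitude = -141.9° + (-106.8°)/2 = -141.9° − 53.4° = -195.3°.
Normalise into (−180°, 180°]: +164.7°.
(The naïve average (-141.9 + +111.3)/2 = -15.3° is on the wrong side of the globe.)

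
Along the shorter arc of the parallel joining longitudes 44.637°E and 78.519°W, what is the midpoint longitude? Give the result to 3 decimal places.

Signed shortest Δλ from +44.637° to -78.519° is -123.156°.
Midpoint longitude = +44.637° + (-123.156°)/2 = +44.637° − 61.578° = -16.941°.

16.941°W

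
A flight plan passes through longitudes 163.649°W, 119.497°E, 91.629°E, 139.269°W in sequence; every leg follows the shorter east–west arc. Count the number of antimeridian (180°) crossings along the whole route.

2

Leg 1: -163.649° → +119.497°, shortest Δλ = -76.854° (west) — crosses 180°.
Leg 2: +119.497° → +91.629°, shortest Δλ = -27.868° (west) — does not cross 180°.
Leg 3: +91.629° → -139.269°, shortest Δλ = 129.102° (east) — crosses 180°.
Total crossings: 2.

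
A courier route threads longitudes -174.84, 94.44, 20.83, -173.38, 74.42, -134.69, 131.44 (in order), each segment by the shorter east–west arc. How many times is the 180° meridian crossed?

Leg 1: -174.84° → +94.44°, shortest Δλ = -90.72° (west) — crosses 180°.
Leg 2: +94.44° → +20.83°, shortest Δλ = -73.61° (west) — does not cross 180°.
Leg 3: +20.83° → -173.38°, shortest Δλ = 165.79° (east) — crosses 180°.
Leg 4: -173.38° → +74.42°, shortest Δλ = -112.2° (west) — crosses 180°.
Leg 5: +74.42° → -134.69°, shortest Δλ = 150.89° (east) — crosses 180°.
Leg 6: -134.69° → +131.44°, shortest Δλ = -93.87° (west) — crosses 180°.
Total crossings: 5.

5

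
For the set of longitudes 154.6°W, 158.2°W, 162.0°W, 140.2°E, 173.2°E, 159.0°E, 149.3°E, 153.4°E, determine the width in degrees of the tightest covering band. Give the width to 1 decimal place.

Sort the longitudes: -162.0°, -158.2°, -154.6°, +140.2°, +149.3°, +153.4°, +159.0°, +173.2°.
Eastward gaps between consecutive values (wrapping around): 3.8°, 3.6°, 294.8°, 9.1°, 4.1°, 5.6°, 14.2°, 24.8°.
Largest gap = 294.8° ⇒ minimal covering band is its complement: 360° − 294.8° = 65.2°.
Band runs from +140.2° eastward to -154.6°, crossing the antimeridian.

65.2°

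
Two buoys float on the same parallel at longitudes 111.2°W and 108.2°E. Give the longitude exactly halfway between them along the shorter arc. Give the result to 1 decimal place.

178.5°E

Signed shortest Δλ from -111.2° to +108.2° is -140.6°.
Midpoint longitude = -111.2° + (-140.6°)/2 = -111.2° − 70.3° = -181.5°.
Normalise into (−180°, 180°]: +178.5°.
(The naïve average (-111.2 + +108.2)/2 = -1.5° is on the wrong side of the globe.)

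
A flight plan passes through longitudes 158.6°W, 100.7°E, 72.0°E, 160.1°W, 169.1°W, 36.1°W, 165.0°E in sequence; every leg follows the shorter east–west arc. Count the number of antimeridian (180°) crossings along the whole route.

Leg 1: -158.6° → +100.7°, shortest Δλ = -100.7° (west) — crosses 180°.
Leg 2: +100.7° → +72.0°, shortest Δλ = -28.7° (west) — does not cross 180°.
Leg 3: +72.0° → -160.1°, shortest Δλ = 127.9° (east) — crosses 180°.
Leg 4: -160.1° → -169.1°, shortest Δλ = -9.0° (west) — does not cross 180°.
Leg 5: -169.1° → -36.1°, shortest Δλ = 133.0° (east) — does not cross 180°.
Leg 6: -36.1° → +165.0°, shortest Δλ = -158.9° (west) — crosses 180°.
Total crossings: 3.

3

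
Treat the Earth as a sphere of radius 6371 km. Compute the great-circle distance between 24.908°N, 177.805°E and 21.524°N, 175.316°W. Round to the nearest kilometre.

Δλ = -175.316 − 177.805 = -353.121°; wrapped into (−180°, 180°]: 6.879°.
Δφ = 21.524 − 24.908 = -3.384°.
a = sin²(Δφ/2) + cos φ₁ · cos φ₂ · sin²(Δλ/2) = 0.003909.
c = 2·atan2(√a, √(1−a)) = 0.12512 rad → d = 6371·c ≈ 797.15 km.

797 km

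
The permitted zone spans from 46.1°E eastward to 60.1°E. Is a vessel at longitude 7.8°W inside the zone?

No

Band width going east from +46.1° to +60.1°: ((60.1 − 46.1) mod 360) = 14.0°.
Offset of -7.8° east of the west edge: ((-7.8 − 46.1) mod 360) = 306.1°.
306.1° > 14.0° ⇒ outside.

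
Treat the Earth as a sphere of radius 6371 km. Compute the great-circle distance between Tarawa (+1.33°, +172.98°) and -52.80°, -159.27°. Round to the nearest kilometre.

6550 km

Δλ = -159.27 − 172.98 = -332.25°; wrapped into (−180°, 180°]: 27.75°.
Δφ = -52.80 − 1.33 = -54.13°.
a = sin²(Δφ/2) + cos φ₁ · cos φ₂ · sin²(Δλ/2) = 0.241785.
c = 2·atan2(√a, √(1−a)) = 1.02812 rad → d = 6371·c ≈ 6550.15 km.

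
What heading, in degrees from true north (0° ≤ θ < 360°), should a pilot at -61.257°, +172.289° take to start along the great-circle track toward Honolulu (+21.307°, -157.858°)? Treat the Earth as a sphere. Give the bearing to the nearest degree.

Δλ = -157.858 − 172.289 = -330.147°; wrapped into (−180°, 180°]: 29.853°.
θ = atan2( sin Δλ · cos φ₂ , cos φ₁ · sin φ₂ − sin φ₁ · cos φ₂ · cos Δλ )
  = atan2(0.46375, 0.88320) = 27.703° → normalised to [0°, 360°): 27.703°.

28°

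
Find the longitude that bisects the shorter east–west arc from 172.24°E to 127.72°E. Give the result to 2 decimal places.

149.98°E

Signed shortest Δλ from +172.24° to +127.72° is -44.52°.
Midpoint longitude = +172.24° + (-44.52°)/2 = +172.24° − 22.26° = +149.98°.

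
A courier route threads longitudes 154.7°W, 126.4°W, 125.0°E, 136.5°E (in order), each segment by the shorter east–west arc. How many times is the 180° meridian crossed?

Leg 1: -154.7° → -126.4°, shortest Δλ = 28.3° (east) — does not cross 180°.
Leg 2: -126.4° → +125.0°, shortest Δλ = -108.6° (west) — crosses 180°.
Leg 3: +125.0° → +136.5°, shortest Δλ = 11.5° (east) — does not cross 180°.
Total crossings: 1.

1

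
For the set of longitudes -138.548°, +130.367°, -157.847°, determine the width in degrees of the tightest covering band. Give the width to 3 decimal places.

Sort the longitudes: -157.847°, -138.548°, +130.367°.
Eastward gaps between consecutive values (wrapping around): 19.299°, 268.915°, 71.786°.
Largest gap = 268.915° ⇒ minimal covering band is its complement: 360° − 268.915° = 91.085°.
Band runs from +130.367° eastward to -138.548°, crossing the antimeridian.

91.085°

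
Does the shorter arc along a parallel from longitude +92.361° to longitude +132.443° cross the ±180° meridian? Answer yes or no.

No

Signed shortest Δλ = ((132.443 − 92.361 + 180) mod 360) − 180 = 40.082°.
Going east by 40.082° from +92.361° reaches +132.443° without touching 180°.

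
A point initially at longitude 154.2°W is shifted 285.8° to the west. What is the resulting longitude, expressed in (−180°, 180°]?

80.0°W

Start at -154.2°; shift −285.8° → -440.0°.
-440.0° lies outside (−180°, 180°]; add 360° → -80.0°.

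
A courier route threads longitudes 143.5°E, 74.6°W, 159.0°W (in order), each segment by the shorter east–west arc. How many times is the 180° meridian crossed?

Leg 1: +143.5° → -74.6°, shortest Δλ = 141.9° (east) — crosses 180°.
Leg 2: -74.6° → -159.0°, shortest Δλ = -84.4° (west) — does not cross 180°.
Total crossings: 1.

1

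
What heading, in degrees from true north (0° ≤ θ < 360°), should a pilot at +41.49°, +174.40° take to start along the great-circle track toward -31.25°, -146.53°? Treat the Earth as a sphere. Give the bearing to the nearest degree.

147°

Δλ = -146.53 − 174.40 = -320.93°; wrapped into (−180°, 180°]: 39.07°.
θ = atan2( sin Δλ · cos φ₂ , cos φ₁ · sin φ₂ − sin φ₁ · cos φ₂ · cos Δλ )
  = atan2(0.53882, -0.82831) = 146.956° → normalised to [0°, 360°): 146.956°.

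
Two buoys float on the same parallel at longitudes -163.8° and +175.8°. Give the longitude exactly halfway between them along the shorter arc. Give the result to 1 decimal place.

-174.0°

Signed shortest Δλ from -163.8° to +175.8° is -20.4°.
Midpoint longitude = -163.8° + (-20.4°)/2 = -163.8° − 10.2° = -174.0°.
(The naïve average (-163.8 + +175.8)/2 = 6.0° is on the wrong side of the globe.)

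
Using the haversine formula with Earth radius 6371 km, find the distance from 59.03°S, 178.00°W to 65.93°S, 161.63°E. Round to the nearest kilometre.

1288 km

Δλ = 161.63 − -178.00 = 339.63°; wrapped into (−180°, 180°]: -20.37°.
Δφ = -65.93 − -59.03 = -6.90°.
a = sin²(Δφ/2) + cos φ₁ · cos φ₂ · sin²(Δλ/2) = 0.010184.
c = 2·atan2(√a, √(1−a)) = 0.20217 rad → d = 6371·c ≈ 1288.04 km.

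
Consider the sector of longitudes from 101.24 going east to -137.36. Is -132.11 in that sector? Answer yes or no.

No

Band width going east from +101.24° to -137.36°: ((-137.36 − 101.24) mod 360) = 121.40°.
Offset of -132.11° east of the west edge: ((-132.11 − 101.24) mod 360) = 126.65°.
126.65° > 121.40° ⇒ outside.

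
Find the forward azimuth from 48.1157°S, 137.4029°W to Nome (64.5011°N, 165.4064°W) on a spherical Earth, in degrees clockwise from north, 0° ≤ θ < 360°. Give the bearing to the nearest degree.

Δλ = -165.4064 − -137.4029 = -28.0035°.
θ = atan2( sin Δλ · cos φ₂ , cos φ₁ · sin φ₂ − sin φ₁ · cos φ₂ · cos Δλ )
  = atan2(-0.20213, 0.88557) = -12.857° → normalised to [0°, 360°): 347.143°.

347°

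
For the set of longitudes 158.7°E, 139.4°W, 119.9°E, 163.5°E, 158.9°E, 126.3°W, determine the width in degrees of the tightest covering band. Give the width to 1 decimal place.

Sort the longitudes: -139.4°, -126.3°, +119.9°, +158.7°, +158.9°, +163.5°.
Eastward gaps between consecutive values (wrapping around): 13.1°, 246.2°, 38.8°, 0.2°, 4.6°, 57.1°.
Largest gap = 246.2° ⇒ minimal covering band is its complement: 360° − 246.2° = 113.8°.
Band runs from +119.9° eastward to -126.3°, crossing the antimeridian.

113.8°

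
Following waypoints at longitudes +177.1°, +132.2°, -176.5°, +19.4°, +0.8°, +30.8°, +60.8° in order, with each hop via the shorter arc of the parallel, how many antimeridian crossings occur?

2

Leg 1: +177.1° → +132.2°, shortest Δλ = -44.9° (west) — does not cross 180°.
Leg 2: +132.2° → -176.5°, shortest Δλ = 51.3° (east) — crosses 180°.
Leg 3: -176.5° → +19.4°, shortest Δλ = -164.1° (west) — crosses 180°.
Leg 4: +19.4° → +0.8°, shortest Δλ = -18.6° (west) — does not cross 180°.
Leg 5: +0.8° → +30.8°, shortest Δλ = 30.0° (east) — does not cross 180°.
Leg 6: +30.8° → +60.8°, shortest Δλ = 30.0° (east) — does not cross 180°.
Total crossings: 2.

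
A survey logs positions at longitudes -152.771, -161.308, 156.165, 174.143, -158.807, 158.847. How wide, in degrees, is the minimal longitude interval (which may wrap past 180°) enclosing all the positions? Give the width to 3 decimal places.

51.064°

Sort the longitudes: -161.308°, -158.807°, -152.771°, +156.165°, +158.847°, +174.143°.
Eastward gaps between consecutive values (wrapping around): 2.501°, 6.036°, 308.936°, 2.682°, 15.296°, 24.549°.
Largest gap = 308.936° ⇒ minimal covering band is its complement: 360° − 308.936° = 51.064°.
Band runs from +156.165° eastward to -152.771°, crossing the antimeridian.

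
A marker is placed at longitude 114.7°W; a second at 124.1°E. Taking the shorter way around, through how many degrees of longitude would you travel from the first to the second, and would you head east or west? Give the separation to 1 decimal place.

121.2° west

Raw difference: 124.1 − -114.7 = 238.8°.
Normalise into (−180°, 180°]: 238.8° − 360° = -121.2°.
Negative ⇒ the second point lies to the west; separation 121.2°.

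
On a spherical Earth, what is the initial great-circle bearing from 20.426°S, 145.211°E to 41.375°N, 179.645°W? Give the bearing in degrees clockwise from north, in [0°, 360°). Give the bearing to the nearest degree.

27°

Δλ = -179.645 − 145.211 = -324.856°; wrapped into (−180°, 180°]: 35.144°.
θ = atan2( sin Δλ · cos φ₂ , cos φ₁ · sin φ₂ − sin φ₁ · cos φ₂ · cos Δλ )
  = atan2(0.43196, 0.83357) = 27.393° → normalised to [0°, 360°): 27.393°.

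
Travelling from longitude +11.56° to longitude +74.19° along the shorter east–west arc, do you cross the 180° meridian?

Signed shortest Δλ = ((74.19 − 11.56 + 180) mod 360) − 180 = 62.63°.
Going east by 62.63° from +11.56° reaches +74.19° without touching 180°.

No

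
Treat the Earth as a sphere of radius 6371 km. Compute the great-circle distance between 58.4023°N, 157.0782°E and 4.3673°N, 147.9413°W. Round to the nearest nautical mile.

4120 nmi

Δλ = -147.9413 − 157.0782 = -305.0195°; wrapped into (−180°, 180°]: 54.9805°.
Δφ = 4.3673 − 58.4023 = -54.0350°.
a = sin²(Δφ/2) + cos φ₁ · cos φ₂ · sin²(Δλ/2) = 0.317670.
c = 2·atan2(√a, √(1−a)) = 1.19753 rad → d = 6371·c ≈ 7629.46 km ≈ 4119.58 nmi.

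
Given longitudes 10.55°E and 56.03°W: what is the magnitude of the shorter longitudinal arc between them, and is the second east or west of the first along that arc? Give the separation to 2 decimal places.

Raw difference: -56.03 − 10.55 = -66.58°.
Normalise into (−180°, 180°]: -66.58° stays -66.58°.
Negative ⇒ the second point lies to the west; separation 66.58°.

66.58° west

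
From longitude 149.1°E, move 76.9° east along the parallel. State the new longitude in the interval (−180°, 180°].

Start at +149.1°; shift +76.9° → +226.0°.
+226.0° lies outside (−180°, 180°]; subtract 360° → -134.0°.

134.0°W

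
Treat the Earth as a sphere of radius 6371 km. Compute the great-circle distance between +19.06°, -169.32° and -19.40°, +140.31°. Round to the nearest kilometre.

Δλ = 140.31 − -169.32 = 309.63°; wrapped into (−180°, 180°]: -50.37°.
Δφ = -19.40 − 19.06 = -38.46°.
a = sin²(Δφ/2) + cos φ₁ · cos φ₂ · sin²(Δλ/2) = 0.269919.
c = 2·atan2(√a, √(1−a)) = 1.09262 rad → d = 6371·c ≈ 6961.08 km.

6961 km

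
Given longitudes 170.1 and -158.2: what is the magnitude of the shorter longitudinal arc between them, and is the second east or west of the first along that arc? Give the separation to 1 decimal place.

Raw difference: -158.2 − 170.1 = -328.3°.
Normalise into (−180°, 180°]: -328.3° + 360° = 31.7°.
Positive ⇒ the second point lies to the east; separation 31.7°.

31.7° east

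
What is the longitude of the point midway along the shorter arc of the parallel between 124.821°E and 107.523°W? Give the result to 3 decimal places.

Signed shortest Δλ from +124.821° to -107.523° is +127.656°.
Midpoint longitude = +124.821° + (+127.656°)/2 = +124.821° + 63.828° = +188.649°.
Normalise into (−180°, 180°]: -171.351°.
(The naïve average (+124.821 + -107.523)/2 = 8.649° is on the wrong side of the globe.)

171.351°W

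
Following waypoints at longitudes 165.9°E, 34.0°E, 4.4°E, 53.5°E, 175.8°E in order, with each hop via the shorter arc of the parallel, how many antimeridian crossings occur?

0

Leg 1: +165.9° → +34.0°, shortest Δλ = -131.9° (west) — does not cross 180°.
Leg 2: +34.0° → +4.4°, shortest Δλ = -29.6° (west) — does not cross 180°.
Leg 3: +4.4° → +53.5°, shortest Δλ = 49.1° (east) — does not cross 180°.
Leg 4: +53.5° → +175.8°, shortest Δλ = 122.3° (east) — does not cross 180°.
Total crossings: 0.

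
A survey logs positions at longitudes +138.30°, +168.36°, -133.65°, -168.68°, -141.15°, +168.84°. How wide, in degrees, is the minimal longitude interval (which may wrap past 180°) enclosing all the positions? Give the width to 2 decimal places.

88.05°

Sort the longitudes: -168.68°, -141.15°, -133.65°, +138.30°, +168.36°, +168.84°.
Eastward gaps between consecutive values (wrapping around): 27.53°, 7.50°, 271.95°, 30.06°, 0.48°, 22.48°.
Largest gap = 271.95° ⇒ minimal covering band is its complement: 360° − 271.95° = 88.05°.
Band runs from +138.30° eastward to -133.65°, crossing the antimeridian.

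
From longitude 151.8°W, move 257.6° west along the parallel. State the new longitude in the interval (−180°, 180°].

49.4°W

Start at -151.8°; shift −257.6° → -409.4°.
-409.4° lies outside (−180°, 180°]; add 360° → -49.4°.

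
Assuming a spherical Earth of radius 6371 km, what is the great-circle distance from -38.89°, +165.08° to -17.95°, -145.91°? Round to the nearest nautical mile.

Δλ = -145.91 − 165.08 = -310.99°; wrapped into (−180°, 180°]: 49.01°.
Δφ = -17.95 − -38.89 = 20.94°.
a = sin²(Δφ/2) + cos φ₁ · cos φ₂ · sin²(Δλ/2) = 0.160410.
c = 2·atan2(√a, √(1−a)) = 0.82415 rad → d = 6371·c ≈ 5250.66 km ≈ 2835.13 nmi.

2835 nmi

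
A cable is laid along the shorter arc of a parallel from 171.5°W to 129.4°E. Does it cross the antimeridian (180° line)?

Naïve |129.4 − -171.5| = 300.9° > 180°, so the shorter arc goes the other way round — across 180°.
Signed shortest Δλ = ((129.4 − -171.5 + 180) mod 360) − 180 = -59.1°.
Going west by 59.1° from -171.5° passes through 180° before reaching +129.4°.

Yes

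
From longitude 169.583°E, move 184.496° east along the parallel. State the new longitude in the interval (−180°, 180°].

Start at +169.583°; shift +184.496° → +354.079°.
+354.079° lies outside (−180°, 180°]; subtract 360° → -5.921°.

5.921°W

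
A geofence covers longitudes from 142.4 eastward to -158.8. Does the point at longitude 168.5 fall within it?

Yes

Band width going east from +142.4° to -158.8°: ((-158.8 − 142.4) mod 360) = 58.8°.
Offset of +168.5° east of the west edge: ((168.5 − 142.4) mod 360) = 26.1°.
26.1° ≤ 58.8° ⇒ inside.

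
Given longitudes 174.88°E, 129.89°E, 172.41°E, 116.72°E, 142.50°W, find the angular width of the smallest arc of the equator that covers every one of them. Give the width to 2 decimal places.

100.78°

Sort the longitudes: -142.50°, +116.72°, +129.89°, +172.41°, +174.88°.
Eastward gaps between consecutive values (wrapping around): 259.22°, 13.17°, 42.52°, 2.47°, 42.62°.
Largest gap = 259.22° ⇒ minimal covering band is its complement: 360° − 259.22° = 100.78°.
Band runs from +116.72° eastward to -142.50°, crossing the antimeridian.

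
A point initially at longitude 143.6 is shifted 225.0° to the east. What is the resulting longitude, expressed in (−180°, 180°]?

+8.6°

Start at +143.6°; shift +225.0° → +368.6°.
+368.6° lies outside (−180°, 180°]; subtract 360° → +8.6°.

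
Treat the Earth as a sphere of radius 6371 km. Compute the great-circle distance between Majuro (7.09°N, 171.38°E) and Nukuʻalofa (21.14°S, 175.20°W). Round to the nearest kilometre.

3464 km

Δλ = -175.20 − 171.38 = -346.58°; wrapped into (−180°, 180°]: 13.42°.
Δφ = -21.14 − 7.09 = -28.23°.
a = sin²(Δφ/2) + cos φ₁ · cos φ₂ · sin²(Δλ/2) = 0.072108.
c = 2·atan2(√a, √(1−a)) = 0.54373 rad → d = 6371·c ≈ 3464.13 km.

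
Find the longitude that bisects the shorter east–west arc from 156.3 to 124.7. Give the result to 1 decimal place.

+140.5°

Signed shortest Δλ from +156.3° to +124.7° is -31.6°.
Midpoint longitude = +156.3° + (-31.6°)/2 = +156.3° − 15.8° = +140.5°.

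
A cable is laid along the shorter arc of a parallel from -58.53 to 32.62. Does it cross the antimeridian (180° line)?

No

Signed shortest Δλ = ((32.62 − -58.53 + 180) mod 360) − 180 = 91.15°.
Going east by 91.15° from -58.53° reaches +32.62° without touching 180°.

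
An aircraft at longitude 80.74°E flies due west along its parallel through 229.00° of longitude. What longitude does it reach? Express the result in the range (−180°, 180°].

Start at +80.74°; shift −229.00° → -148.26°.
-148.26° already lies in (−180°, 180°].

148.26°W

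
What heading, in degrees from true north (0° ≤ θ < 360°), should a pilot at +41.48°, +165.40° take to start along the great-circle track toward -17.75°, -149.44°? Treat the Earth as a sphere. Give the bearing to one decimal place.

134.9°

Δλ = -149.44 − 165.40 = -314.84°; wrapped into (−180°, 180°]: 45.16°.
θ = atan2( sin Δλ · cos φ₂ , cos φ₁ · sin φ₂ − sin φ₁ · cos φ₂ · cos Δλ )
  = atan2(0.67532, -0.67322) = 134.910° → normalised to [0°, 360°): 134.910°.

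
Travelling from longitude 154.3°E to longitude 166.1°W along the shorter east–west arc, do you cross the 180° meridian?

Naïve |-166.1 − 154.3| = 320.4° > 180°, so the shorter arc goes the other way round — across 180°.
Signed shortest Δλ = ((-166.1 − 154.3 + 180) mod 360) − 180 = 39.6°.
Going east by 39.6° from +154.3° passes through 180° before reaching -166.1°.

Yes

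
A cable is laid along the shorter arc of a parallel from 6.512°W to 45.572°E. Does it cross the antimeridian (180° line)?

No

Signed shortest Δλ = ((45.572 − -6.512 + 180) mod 360) − 180 = 52.084°.
Going east by 52.084° from -6.512° reaches +45.572° without touching 180°.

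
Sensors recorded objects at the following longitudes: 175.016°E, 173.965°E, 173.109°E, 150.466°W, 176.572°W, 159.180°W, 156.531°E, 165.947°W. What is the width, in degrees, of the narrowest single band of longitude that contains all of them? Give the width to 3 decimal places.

53.003°

Sort the longitudes: -176.572°, -165.947°, -159.180°, -150.466°, +156.531°, +173.109°, +173.965°, +175.016°.
Eastward gaps between consecutive values (wrapping around): 10.625°, 6.767°, 8.714°, 306.997°, 16.578°, 0.856°, 1.051°, 8.412°.
Largest gap = 306.997° ⇒ minimal covering band is its complement: 360° − 306.997° = 53.003°.
Band runs from +156.531° eastward to -150.466°, crossing the antimeridian.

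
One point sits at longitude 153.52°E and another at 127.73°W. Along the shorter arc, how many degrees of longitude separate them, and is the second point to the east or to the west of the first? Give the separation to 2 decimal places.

78.75° east

Raw difference: -127.73 − 153.52 = -281.25°.
Normalise into (−180°, 180°]: -281.25° + 360° = 78.75°.
Positive ⇒ the second point lies to the east; separation 78.75°.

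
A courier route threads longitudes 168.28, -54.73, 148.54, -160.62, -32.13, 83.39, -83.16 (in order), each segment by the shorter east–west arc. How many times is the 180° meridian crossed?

3

Leg 1: +168.28° → -54.73°, shortest Δλ = 136.99° (east) — crosses 180°.
Leg 2: -54.73° → +148.54°, shortest Δλ = -156.73° (west) — crosses 180°.
Leg 3: +148.54° → -160.62°, shortest Δλ = 50.84° (east) — crosses 180°.
Leg 4: -160.62° → -32.13°, shortest Δλ = 128.49° (east) — does not cross 180°.
Leg 5: -32.13° → +83.39°, shortest Δλ = 115.52° (east) — does not cross 180°.
Leg 6: +83.39° → -83.16°, shortest Δλ = -166.55° (west) — does not cross 180°.
Total crossings: 3.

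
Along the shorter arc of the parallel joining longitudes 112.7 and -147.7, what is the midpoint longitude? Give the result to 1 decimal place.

+162.5°

Signed shortest Δλ from +112.7° to -147.7° is +99.6°.
Midpoint longitude = +112.7° + (+99.6°)/2 = +112.7° + 49.8° = +162.5°.
(The naïve average (+112.7 + -147.7)/2 = -17.5° is on the wrong side of the globe.)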